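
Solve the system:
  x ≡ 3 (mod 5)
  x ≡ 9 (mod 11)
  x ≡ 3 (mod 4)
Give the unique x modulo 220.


Moduli 5, 11, 4 are pairwise coprime; by CRT there is a unique solution modulo M = 5 · 11 · 4 = 220.
Solve pairwise, accumulating the modulus:
  Start with x ≡ 3 (mod 5).
  Combine with x ≡ 9 (mod 11): since gcd(5, 11) = 1, we get a unique residue mod 55.
    Write x = 3 + 5·t and substitute into x ≡ 9 (mod 11): 5·t ≡ 9 − 3 = 6 (mod 11).
    The inverse of 5 mod 11 is 9 (since 5·9 = 45 = 4·11 + 1), so t ≡ 9·6 = 54 ≡ 10 (mod 11).
    Then x = 3 + 5·10 = 53, valid modulo lcm(5, 11) = 55: x ≡ 53 (mod 55).
  Combine with x ≡ 3 (mod 4): since gcd(55, 4) = 1, we get a unique residue mod 220.
    Write x = 53 + 55·t and substitute into x ≡ 3 (mod 4): 55·t ≡ 3 − 53 = -50 (mod 4).
    Reduce coefficients mod 4: 3·t ≡ 2 (mod 4).
    The inverse of 3 mod 4 is 3 (since 3·3 = 9 = 2·4 + 1), so t ≡ 3·2 = 6 ≡ 2 (mod 4).
    Then x = 53 + 55·2 = 163, valid modulo lcm(55, 4) = 220: x ≡ 163 (mod 220).
Verify: 163 mod 5 = 3 ✓, 163 mod 11 = 9 ✓, 163 mod 4 = 3 ✓.

x ≡ 163 (mod 220).


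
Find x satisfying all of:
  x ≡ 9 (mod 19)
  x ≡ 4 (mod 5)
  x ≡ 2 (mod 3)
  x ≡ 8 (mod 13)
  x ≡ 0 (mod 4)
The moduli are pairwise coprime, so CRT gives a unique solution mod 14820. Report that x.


Product of moduli M = 19 · 5 · 3 · 13 · 4 = 14820.
Merge one congruence at a time:
  Start: x ≡ 9 (mod 19).
  Combine with x ≡ 4 (mod 5); new modulus lcm = 95.
    Write x = 9 + 19·t and substitute into x ≡ 4 (mod 5): 19·t ≡ 4 − 9 = -5 (mod 5).
    Reduce coefficients mod 5: 4·t ≡ 0 (mod 5).
    The inverse of 4 mod 5 is 4 (since 4·4 = 16 = 3·5 + 1), so t ≡ 4·0 = 0 ≡ 0 (mod 5).
    Then x = 9 + 19·0 = 9, valid modulo lcm(19, 5) = 95: x ≡ 9 (mod 95).
  Combine with x ≡ 2 (mod 3); new modulus lcm = 285.
    Write x = 9 + 95·t and substitute into x ≡ 2 (mod 3): 95·t ≡ 2 − 9 = -7 (mod 3).
    Reduce coefficients mod 3: 2·t ≡ 2 (mod 3).
    The inverse of 2 mod 3 is 2 (since 2·2 = 4 = 1·3 + 1), so t ≡ 2·2 = 4 ≡ 1 (mod 3).
    Then x = 9 + 95·1 = 104, valid modulo lcm(95, 3) = 285: x ≡ 104 (mod 285).
  Combine with x ≡ 8 (mod 13); new modulus lcm = 3705.
    Write x = 104 + 285·t and substitute into x ≡ 8 (mod 13): 285·t ≡ 8 − 104 = -96 (mod 13).
    Reduce coefficients mod 13: 12·t ≡ 8 (mod 13).
    The inverse of 12 mod 13 is 12 (since 12·12 = 144 = 11·13 + 1), so t ≡ 12·8 = 96 ≡ 5 (mod 13).
    Then x = 104 + 285·5 = 1529, valid modulo lcm(285, 13) = 3705: x ≡ 1529 (mod 3705).
  Combine with x ≡ 0 (mod 4); new modulus lcm = 14820.
    Write x = 1529 + 3705·t and substitute into x ≡ 0 (mod 4): 3705·t ≡ 0 − 1529 = -1529 (mod 4).
    Reduce coefficients mod 4: 1·t ≡ 3 (mod 4).
    So t ≡ 3 (mod 4).
    Then x = 1529 + 3705·3 = 12644, valid modulo lcm(3705, 4) = 14820: x ≡ 12644 (mod 14820).
Verify against each original: 12644 mod 19 = 9, 12644 mod 5 = 4, 12644 mod 3 = 2, 12644 mod 13 = 8, 12644 mod 4 = 0.

x ≡ 12644 (mod 14820).


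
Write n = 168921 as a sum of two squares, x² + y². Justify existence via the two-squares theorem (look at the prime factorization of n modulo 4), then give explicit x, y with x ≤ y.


Step 1: Factor n = 168921 = 3^2 · 137^2.
Step 2: Check the mod-4 condition on each prime factor: 3 ≡ 3 (mod 4), exponent 2 (must be even); 137 ≡ 1 (mod 4), exponent 2.
All primes ≡ 3 (mod 4) appear to even exponent (or don't appear), so by the two-squares theorem n IS expressible as a sum of two squares.
Step 3: Build a representation. Group n = k² · m with k = 3 and m = 137 · 137 = 18769 (a product of primes ≡ 1 (mod 4)); a representation of m scales to one of n via (k·x)² + (k·y)² = k²(x² + y²). Each prime p ≡ 1 (mod 4) is itself a sum of two squares; find a² by testing p − a² for a perfect square:
  137: 137 − 1² = 136, 137 − 2² = 133, 137 − 3² = 128, 137 − 4² = 121 = 11² ⇒ 137 = 4² + 11².
  Combine using the Brahmagupta–Fibonacci identity (a² + b²)(c² + d²) = (ac − bd)² + (ad + bc)² = (ac + bd)² + (ad − bc)²:
  137 · 137 = 18769: from (4² + 11²)(4² + 11²), take (4·4 − 11·11, 4·11 + 11·4) = (16 − 121, 44 + 44) = (-105, 88); dropping signs (only squares matter) gives (105, 88); check 105² + 88² = 11025 + 7744 = 18769 ✓.
  Scale by k = 3: (3·105, 3·88) = (315, 264).
Step 4: Order so x ≤ y and verify: 264² + 315² = 69696 + 99225 = 168921 = n. ✓

n = 168921 = 264² + 315² (one valid representation with x ≤ y).


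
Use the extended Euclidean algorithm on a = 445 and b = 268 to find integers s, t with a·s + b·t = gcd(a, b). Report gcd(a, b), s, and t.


Euclidean algorithm on (445, 268) — divide until remainder is 0:
  445 = 1 · 268 + 177
  268 = 1 · 177 + 91
  177 = 1 · 91 + 86
  91 = 1 · 86 + 5
  86 = 17 · 5 + 1
  5 = 5 · 1 + 0
gcd(445, 268) = 1.
Track Bezout coefficients alongside the remainders: start with r₀ = 445 = a·1 + b·0 (s = 1, t = 0) and r₁ = 268 = a·0 + b·1 (s = 0, t = 1); each new remainder r_{k+1} = r_{k-1} − q_k·r_k inherits s_{k+1} = s_{k-1} − q_k·s_k, t_{k+1} = t_{k-1} − q_k·t_k, so r_k = a·s_k + b·t_k at every step:
  q = 1: r = 177, s = 1 − 1·0 = 1, t = 0 − 1·1 = -1  (check: 445·1 + 268·(-1) = 177)
  q = 1: r = 91, s = 0 − 1·1 = -1, t = 1 − 1·(-1) = 2  (check: 445·(-1) + 268·2 = 91)
  q = 1: r = 86, s = 1 − 1·(-1) = 2, t = -1 − 1·2 = -3  (check: 445·2 + 268·(-3) = 86)
  q = 1: r = 5, s = -1 − 1·2 = -3, t = 2 − 1·(-3) = 5  (check: 445·(-3) + 268·5 = 5)
  q = 17: r = 1, s = 2 − 17·(-3) = 53, t = -3 − 17·5 = -88  (check: 445·53 + 268·(-88) = 1)
The row with r = 1 (the gcd) gives the Bezout coefficients s = 53, t = -88.
Result: 445 · (53) + 268 · (-88) = 1.

gcd(445, 268) = 1; s = 53, t = -88 (check: 445·53 + 268·(-88) = 1).


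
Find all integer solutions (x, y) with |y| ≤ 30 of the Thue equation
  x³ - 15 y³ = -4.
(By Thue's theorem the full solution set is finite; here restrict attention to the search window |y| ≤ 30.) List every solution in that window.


The equation is x³ - 15y³ = -4. For fixed y, x³ = 15·y³ − 4, so a solution requires the RHS to be a perfect cube.
Strategy: iterate y from -30 to 30, compute RHS = 15·y³ − 4, and check whether it is a (positive or negative) perfect cube.
Check small values of y:
  y = 0: RHS = -4 is not a perfect cube.
  y = 1: RHS = 11 is not a perfect cube.
  y = -1: RHS = -19 is not a perfect cube.
  y = 2: RHS = 116 is not a perfect cube.
  y = -2: RHS = -124 is not a perfect cube.
  y = 3: RHS = 401 is not a perfect cube.
  y = -3: RHS = -409 is not a perfect cube.
Continuing the search up to |y| = 30 finds no solutions either.
No (x, y) in the scanned range satisfies the equation.

No integer solutions with |y| ≤ 30.


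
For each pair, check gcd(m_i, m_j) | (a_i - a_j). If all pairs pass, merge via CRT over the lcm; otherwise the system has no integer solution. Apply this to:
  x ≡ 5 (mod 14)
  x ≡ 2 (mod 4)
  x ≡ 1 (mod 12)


Moduli 14, 4, 12 are not pairwise coprime, so CRT works modulo lcm(m_i) when all pairwise compatibility conditions hold.
Pairwise compatibility: gcd(m_i, m_j) must divide a_i - a_j for every pair.
Merge one congruence at a time:
  Start: x ≡ 5 (mod 14).
  Combine with x ≡ 2 (mod 4): gcd(14, 4) = 2, and 2 - 5 = -3 is NOT divisible by 2.
    ⇒ system is inconsistent (no integer solution).

No solution (the system is inconsistent).


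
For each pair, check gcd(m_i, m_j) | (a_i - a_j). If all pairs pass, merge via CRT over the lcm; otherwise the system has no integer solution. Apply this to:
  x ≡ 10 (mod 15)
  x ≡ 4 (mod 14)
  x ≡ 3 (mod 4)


Moduli 15, 14, 4 are not pairwise coprime, so CRT works modulo lcm(m_i) when all pairwise compatibility conditions hold.
Pairwise compatibility: gcd(m_i, m_j) must divide a_i - a_j for every pair.
Merge one congruence at a time:
  Start: x ≡ 10 (mod 15).
  Combine with x ≡ 4 (mod 14): gcd(15, 14) = 1; 4 - 10 = -6, which IS divisible by 1, so compatible.
    Write x = 10 + 15·t and substitute into x ≡ 4 (mod 14): 15·t ≡ 4 − 10 = -6 (mod 14).
    Reduce coefficients mod 14: 1·t ≡ 8 (mod 14).
    So t ≡ 8 (mod 14).
    Then x = 10 + 15·8 = 130, valid modulo lcm(15, 14) = 210: x ≡ 130 (mod 210).
  Combine with x ≡ 3 (mod 4): gcd(210, 4) = 2, and 3 - 130 = -127 is NOT divisible by 2.
    ⇒ system is inconsistent (no integer solution).

No solution (the system is inconsistent).


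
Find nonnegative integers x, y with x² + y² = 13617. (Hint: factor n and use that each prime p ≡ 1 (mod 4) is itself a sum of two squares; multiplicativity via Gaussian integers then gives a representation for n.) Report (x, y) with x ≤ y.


Step 1: Factor n = 13617 = 3^2 · 17 · 89.
Step 2: Check the mod-4 condition on each prime factor: 3 ≡ 3 (mod 4), exponent 2 (must be even); 17 ≡ 1 (mod 4), exponent 1; 89 ≡ 1 (mod 4), exponent 1.
All primes ≡ 3 (mod 4) appear to even exponent (or don't appear), so by the two-squares theorem n IS expressible as a sum of two squares.
Step 3: Build a representation. Group n = k² · m with k = 3 and m = 17 · 89 = 1513 (a product of primes ≡ 1 (mod 4)); a representation of m scales to one of n via (k·x)² + (k·y)² = k²(x² + y²). Each prime p ≡ 1 (mod 4) is itself a sum of two squares; find a² by testing p − a² for a perfect square:
  17: 17 − 1² = 16 = 4² ⇒ 17 = 1² + 4².
  89: 89 − 1² = 88, 89 − 2² = 85, 89 − 3² = 80, 89 − 4² = 73, 89 − 5² = 64 = 8² ⇒ 89 = 5² + 8².
  Combine using the Brahmagupta–Fibonacci identity (a² + b²)(c² + d²) = (ac − bd)² + (ad + bc)² = (ac + bd)² + (ad − bc)²:
  17 · 89 = 1513: from (1² + 4²)(5² + 8²), take (1·5 − 4·8, 1·8 + 4·5) = (5 − 32, 8 + 20) = (-27, 28); dropping signs (only squares matter) gives (27, 28); check 27² + 28² = 729 + 784 = 1513 ✓.
  Scale by k = 3: (3·27, 3·28) = (81, 84).
Step 4: Order so x ≤ y and verify: 81² + 84² = 6561 + 7056 = 13617 = n. ✓

n = 13617 = 81² + 84² (one valid representation with x ≤ y).


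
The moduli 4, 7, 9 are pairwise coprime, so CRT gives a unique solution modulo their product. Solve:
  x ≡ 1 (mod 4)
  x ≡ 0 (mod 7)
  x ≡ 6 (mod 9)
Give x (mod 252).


Moduli 4, 7, 9 are pairwise coprime; by CRT there is a unique solution modulo M = 4 · 7 · 9 = 252.
Solve pairwise, accumulating the modulus:
  Start with x ≡ 1 (mod 4).
  Combine with x ≡ 0 (mod 7): since gcd(4, 7) = 1, we get a unique residue mod 28.
    Write x = 1 + 4·t and substitute into x ≡ 0 (mod 7): 4·t ≡ 0 − 1 = -1 (mod 7).
    Reduce coefficients mod 7: 4·t ≡ 6 (mod 7).
    The inverse of 4 mod 7 is 2 (since 4·2 = 8 = 1·7 + 1), so t ≡ 2·6 = 12 ≡ 5 (mod 7).
    Then x = 1 + 4·5 = 21, valid modulo lcm(4, 7) = 28: x ≡ 21 (mod 28).
  Combine with x ≡ 6 (mod 9): since gcd(28, 9) = 1, we get a unique residue mod 252.
    Write x = 21 + 28·t and substitute into x ≡ 6 (mod 9): 28·t ≡ 6 − 21 = -15 (mod 9).
    Reduce coefficients mod 9: 1·t ≡ 3 (mod 9).
    So t ≡ 3 (mod 9).
    Then x = 21 + 28·3 = 105, valid modulo lcm(28, 9) = 252: x ≡ 105 (mod 252).
Verify: 105 mod 4 = 1 ✓, 105 mod 7 = 0 ✓, 105 mod 9 = 6 ✓.

x ≡ 105 (mod 252).


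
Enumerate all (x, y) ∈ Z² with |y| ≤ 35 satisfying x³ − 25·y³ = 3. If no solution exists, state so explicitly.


The equation is x³ - 25y³ = 3. For fixed y, x³ = 25·y³ + 3, so a solution requires the RHS to be a perfect cube.
Strategy: iterate y from -35 to 35, compute RHS = 25·y³ + 3, and check whether it is a (positive or negative) perfect cube.
Check small values of y:
  y = 0: RHS = 3 is not a perfect cube.
  y = 1: RHS = 28 is not a perfect cube.
  y = -1: RHS = -22 is not a perfect cube.
  y = 2: RHS = 203 is not a perfect cube.
  y = -2: RHS = -197 is not a perfect cube.
  y = 3: RHS = 678 is not a perfect cube.
  y = -3: RHS = -672 is not a perfect cube.
Continuing the search up to |y| = 35 finds no solutions either.
No (x, y) in the scanned range satisfies the equation.

No integer solutions with |y| ≤ 35.


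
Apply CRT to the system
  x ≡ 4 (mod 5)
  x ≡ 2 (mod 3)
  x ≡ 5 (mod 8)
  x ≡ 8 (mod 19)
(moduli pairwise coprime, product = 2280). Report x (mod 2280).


Product of moduli M = 5 · 3 · 8 · 19 = 2280.
Merge one congruence at a time:
  Start: x ≡ 4 (mod 5).
  Combine with x ≡ 2 (mod 3); new modulus lcm = 15.
    Write x = 4 + 5·t and substitute into x ≡ 2 (mod 3): 5·t ≡ 2 − 4 = -2 (mod 3).
    Reduce coefficients mod 3: 2·t ≡ 1 (mod 3).
    The inverse of 2 mod 3 is 2 (since 2·2 = 4 = 1·3 + 1), so t ≡ 2·1 = 2 ≡ 2 (mod 3).
    Then x = 4 + 5·2 = 14, valid modulo lcm(5, 3) = 15: x ≡ 14 (mod 15).
  Combine with x ≡ 5 (mod 8); new modulus lcm = 120.
    Write x = 14 + 15·t and substitute into x ≡ 5 (mod 8): 15·t ≡ 5 − 14 = -9 (mod 8).
    Reduce coefficients mod 8: 7·t ≡ 7 (mod 8).
    The inverse of 7 mod 8 is 7 (since 7·7 = 49 = 6·8 + 1), so t ≡ 7·7 = 49 ≡ 1 (mod 8).
    Then x = 14 + 15·1 = 29, valid modulo lcm(15, 8) = 120: x ≡ 29 (mod 120).
  Combine with x ≡ 8 (mod 19); new modulus lcm = 2280.
    Write x = 29 + 120·t and substitute into x ≡ 8 (mod 19): 120·t ≡ 8 − 29 = -21 (mod 19).
    Reduce coefficients mod 19: 6·t ≡ 17 (mod 19).
    The inverse of 6 mod 19 is 16 (since 6·16 = 96 = 5·19 + 1), so t ≡ 16·17 = 272 ≡ 6 (mod 19).
    Then x = 29 + 120·6 = 749, valid modulo lcm(120, 19) = 2280: x ≡ 749 (mod 2280).
Verify against each original: 749 mod 5 = 4, 749 mod 3 = 2, 749 mod 8 = 5, 749 mod 19 = 8.

x ≡ 749 (mod 2280).


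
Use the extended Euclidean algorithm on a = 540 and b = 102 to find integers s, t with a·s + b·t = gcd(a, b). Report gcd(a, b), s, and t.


Euclidean algorithm on (540, 102) — divide until remainder is 0:
  540 = 5 · 102 + 30
  102 = 3 · 30 + 12
  30 = 2 · 12 + 6
  12 = 2 · 6 + 0
gcd(540, 102) = 6.
Track Bezout coefficients alongside the remainders: start with r₀ = 540 = a·1 + b·0 (s = 1, t = 0) and r₁ = 102 = a·0 + b·1 (s = 0, t = 1); each new remainder r_{k+1} = r_{k-1} − q_k·r_k inherits s_{k+1} = s_{k-1} − q_k·s_k, t_{k+1} = t_{k-1} − q_k·t_k, so r_k = a·s_k + b·t_k at every step:
  q = 5: r = 30, s = 1 − 5·0 = 1, t = 0 − 5·1 = -5  (check: 540·1 + 102·(-5) = 30)
  q = 3: r = 12, s = 0 − 3·1 = -3, t = 1 − 3·(-5) = 16  (check: 540·(-3) + 102·16 = 12)
  q = 2: r = 6, s = 1 − 2·(-3) = 7, t = -5 − 2·16 = -37  (check: 540·7 + 102·(-37) = 6)
The row with r = 6 (the gcd) gives the Bezout coefficients s = 7, t = -37.
Result: 540 · (7) + 102 · (-37) = 6.

gcd(540, 102) = 6; s = 7, t = -37 (check: 540·7 + 102·(-37) = 6).


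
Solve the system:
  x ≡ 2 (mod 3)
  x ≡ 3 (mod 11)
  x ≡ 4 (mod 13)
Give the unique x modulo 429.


Moduli 3, 11, 13 are pairwise coprime; by CRT there is a unique solution modulo M = 3 · 11 · 13 = 429.
Solve pairwise, accumulating the modulus:
  Start with x ≡ 2 (mod 3).
  Combine with x ≡ 3 (mod 11): since gcd(3, 11) = 1, we get a unique residue mod 33.
    Write x = 2 + 3·t and substitute into x ≡ 3 (mod 11): 3·t ≡ 3 − 2 = 1 (mod 11).
    The inverse of 3 mod 11 is 4 (since 3·4 = 12 = 1·11 + 1), so t ≡ 4·1 = 4 ≡ 4 (mod 11).
    Then x = 2 + 3·4 = 14, valid modulo lcm(3, 11) = 33: x ≡ 14 (mod 33).
  Combine with x ≡ 4 (mod 13): since gcd(33, 13) = 1, we get a unique residue mod 429.
    Write x = 14 + 33·t and substitute into x ≡ 4 (mod 13): 33·t ≡ 4 − 14 = -10 (mod 13).
    Reduce coefficients mod 13: 7·t ≡ 3 (mod 13).
    The inverse of 7 mod 13 is 2 (since 7·2 = 14 = 1·13 + 1), so t ≡ 2·3 = 6 ≡ 6 (mod 13).
    Then x = 14 + 33·6 = 212, valid modulo lcm(33, 13) = 429: x ≡ 212 (mod 429).
Verify: 212 mod 3 = 2 ✓, 212 mod 11 = 3 ✓, 212 mod 13 = 4 ✓.

x ≡ 212 (mod 429).


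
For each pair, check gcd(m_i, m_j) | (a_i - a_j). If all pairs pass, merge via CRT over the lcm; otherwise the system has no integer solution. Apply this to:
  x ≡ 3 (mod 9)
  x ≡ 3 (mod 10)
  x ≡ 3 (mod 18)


Moduli 9, 10, 18 are not pairwise coprime, so CRT works modulo lcm(m_i) when all pairwise compatibility conditions hold.
Pairwise compatibility: gcd(m_i, m_j) must divide a_i - a_j for every pair.
Merge one congruence at a time:
  Start: x ≡ 3 (mod 9).
  Combine with x ≡ 3 (mod 10): gcd(9, 10) = 1; 3 - 3 = 0, which IS divisible by 1, so compatible.
    Write x = 3 + 9·t and substitute into x ≡ 3 (mod 10): 9·t ≡ 3 − 3 = 0 (mod 10).
    The inverse of 9 mod 10 is 9 (since 9·9 = 81 = 8·10 + 1), so t ≡ 9·0 = 0 ≡ 0 (mod 10).
    Then x = 3 + 9·0 = 3, valid modulo lcm(9, 10) = 90: x ≡ 3 (mod 90).
  Combine with x ≡ 3 (mod 18): gcd(90, 18) = 18; 3 - 3 = 0, which IS divisible by 18, so compatible.
    Write x = 3 + 90·t and substitute into x ≡ 3 (mod 18): 90·t ≡ 3 − 3 = 0 (mod 18).
    Divide the congruence (and modulus) by g = 18: 5·t ≡ 0 (mod 1).
    Modulo 1 every t works; take t = 0.
    Then x = 3 + 90·0 = 3, valid modulo lcm(90, 18) = 90: x ≡ 3 (mod 90).
Verify: 3 mod 9 = 3, 3 mod 10 = 3, 3 mod 18 = 3.

x ≡ 3 (mod 90).


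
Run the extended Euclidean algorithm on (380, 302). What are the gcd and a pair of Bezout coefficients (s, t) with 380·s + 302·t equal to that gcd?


Euclidean algorithm on (380, 302) — divide until remainder is 0:
  380 = 1 · 302 + 78
  302 = 3 · 78 + 68
  78 = 1 · 68 + 10
  68 = 6 · 10 + 8
  10 = 1 · 8 + 2
  8 = 4 · 2 + 0
gcd(380, 302) = 2.
Track Bezout coefficients alongside the remainders: start with r₀ = 380 = a·1 + b·0 (s = 1, t = 0) and r₁ = 302 = a·0 + b·1 (s = 0, t = 1); each new remainder r_{k+1} = r_{k-1} − q_k·r_k inherits s_{k+1} = s_{k-1} − q_k·s_k, t_{k+1} = t_{k-1} − q_k·t_k, so r_k = a·s_k + b·t_k at every step:
  q = 1: r = 78, s = 1 − 1·0 = 1, t = 0 − 1·1 = -1  (check: 380·1 + 302·(-1) = 78)
  q = 3: r = 68, s = 0 − 3·1 = -3, t = 1 − 3·(-1) = 4  (check: 380·(-3) + 302·4 = 68)
  q = 1: r = 10, s = 1 − 1·(-3) = 4, t = -1 − 1·4 = -5  (check: 380·4 + 302·(-5) = 10)
  q = 6: r = 8, s = -3 − 6·4 = -27, t = 4 − 6·(-5) = 34  (check: 380·(-27) + 302·34 = 8)
  q = 1: r = 2, s = 4 − 1·(-27) = 31, t = -5 − 1·34 = -39  (check: 380·31 + 302·(-39) = 2)
The row with r = 2 (the gcd) gives the Bezout coefficients s = 31, t = -39.
Result: 380 · (31) + 302 · (-39) = 2.

gcd(380, 302) = 2; s = 31, t = -39 (check: 380·31 + 302·(-39) = 2).


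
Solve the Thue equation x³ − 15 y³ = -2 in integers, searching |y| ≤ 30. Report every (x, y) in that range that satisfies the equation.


The equation is x³ - 15y³ = -2. For fixed y, x³ = 15·y³ − 2, so a solution requires the RHS to be a perfect cube.
Strategy: iterate y from -30 to 30, compute RHS = 15·y³ − 2, and check whether it is a (positive or negative) perfect cube.
Check small values of y:
  y = 0: RHS = -2 is not a perfect cube.
  y = 1: RHS = 13 is not a perfect cube.
  y = -1: RHS = -17 is not a perfect cube.
  y = 2: RHS = 118 is not a perfect cube.
  y = -2: RHS = -122 is not a perfect cube.
  y = 3: RHS = 403 is not a perfect cube.
  y = -3: RHS = -407 is not a perfect cube.
Continuing the search up to |y| = 30 finds no solutions either.
No (x, y) in the scanned range satisfies the equation.

No integer solutions with |y| ≤ 30.


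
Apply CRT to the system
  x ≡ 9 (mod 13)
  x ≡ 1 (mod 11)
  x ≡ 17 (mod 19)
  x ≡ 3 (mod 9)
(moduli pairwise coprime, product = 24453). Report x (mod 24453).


Product of moduli M = 13 · 11 · 19 · 9 = 24453.
Merge one congruence at a time:
  Start: x ≡ 9 (mod 13).
  Combine with x ≡ 1 (mod 11); new modulus lcm = 143.
    Write x = 9 + 13·t and substitute into x ≡ 1 (mod 11): 13·t ≡ 1 − 9 = -8 (mod 11).
    Reduce coefficients mod 11: 2·t ≡ 3 (mod 11).
    The inverse of 2 mod 11 is 6 (since 2·6 = 12 = 1·11 + 1), so t ≡ 6·3 = 18 ≡ 7 (mod 11).
    Then x = 9 + 13·7 = 100, valid modulo lcm(13, 11) = 143: x ≡ 100 (mod 143).
  Combine with x ≡ 17 (mod 19); new modulus lcm = 2717.
    Write x = 100 + 143·t and substitute into x ≡ 17 (mod 19): 143·t ≡ 17 − 100 = -83 (mod 19).
    Reduce coefficients mod 19: 10·t ≡ 12 (mod 19).
    The inverse of 10 mod 19 is 2 (since 10·2 = 20 = 1·19 + 1), so t ≡ 2·12 = 24 ≡ 5 (mod 19).
    Then x = 100 + 143·5 = 815, valid modulo lcm(143, 19) = 2717: x ≡ 815 (mod 2717).
  Combine with x ≡ 3 (mod 9); new modulus lcm = 24453.
    Write x = 815 + 2717·t and substitute into x ≡ 3 (mod 9): 2717·t ≡ 3 − 815 = -812 (mod 9).
    Reduce coefficients mod 9: 8·t ≡ 7 (mod 9).
    The inverse of 8 mod 9 is 8 (since 8·8 = 64 = 7·9 + 1), so t ≡ 8·7 = 56 ≡ 2 (mod 9).
    Then x = 815 + 2717·2 = 6249, valid modulo lcm(2717, 9) = 24453: x ≡ 6249 (mod 24453).
Verify against each original: 6249 mod 13 = 9, 6249 mod 11 = 1, 6249 mod 19 = 17, 6249 mod 9 = 3.

x ≡ 6249 (mod 24453).


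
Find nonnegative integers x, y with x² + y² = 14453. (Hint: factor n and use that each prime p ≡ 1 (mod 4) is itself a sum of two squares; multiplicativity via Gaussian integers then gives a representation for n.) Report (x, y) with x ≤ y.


Step 1: Factor n = 14453 = 97 · 149.
Step 2: Check the mod-4 condition on each prime factor: 97 ≡ 1 (mod 4), exponent 1; 149 ≡ 1 (mod 4), exponent 1.
All primes ≡ 3 (mod 4) appear to even exponent (or don't appear), so by the two-squares theorem n IS expressible as a sum of two squares.
Step 3: Build a representation. Here n = 97 · 149 is a product of primes ≡ 1 (mod 4). Each prime p ≡ 1 (mod 4) is itself a sum of two squares; find a² by testing p − a² for a perfect square:
  97: 97 − 1² = 96, 97 − 2² = 93, 97 − 3² = 88, 97 − 4² = 81 = 9² ⇒ 97 = 4² + 9².
  149: 149 − 1² = 148, 149 − 2² = 145, 149 − 3² = 140, 149 − 4² = 133, 149 − 5² = 124, 149 − 6² = 113, 149 − 7² = 100 = 10² ⇒ 149 = 7² + 10².
  Combine using the Brahmagupta–Fibonacci identity (a² + b²)(c² + d²) = (ac − bd)² + (ad + bc)² = (ac + bd)² + (ad − bc)²:
  97 · 149 = 14453: from (4² + 9²)(7² + 10²), take (4·7 − 9·10, 4·10 + 9·7) = (28 − 90, 40 + 63) = (-62, 103); dropping signs (only squares matter) gives (62, 103); check 62² + 103² = 3844 + 10609 = 14453 ✓.
Step 4: Order so x ≤ y and verify: 62² + 103² = 3844 + 10609 = 14453 = n. ✓

n = 14453 = 62² + 103² (one valid representation with x ≤ y).


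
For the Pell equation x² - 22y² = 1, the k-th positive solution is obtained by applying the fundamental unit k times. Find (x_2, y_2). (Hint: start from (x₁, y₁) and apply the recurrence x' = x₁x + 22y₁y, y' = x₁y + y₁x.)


Step 1: Find the fundamental solution (x₁, y₁) of x² - 22y² = 1.
  Expand √22 as a continued fraction. a₀ = ⌊√22⌋ = 4; iterate m_{k+1} = d_k·a_k − m_k, d_{k+1} = (22 − m_{k+1}²)/d_k, a_{k+1} = ⌊(a₀ + m_{k+1})/d_{k+1}⌋ (starting m₀ = 0, d₀ = 1), with convergents p_k = a_k·p_{k-1} + p_{k-2}, q_k = a_k·q_{k-1} + q_{k-2} (p₋₁ = 1, q₋₁ = 0):
  k = 0: a₀ = 4; p₀/q₀ = 4/1; p₀² − 22·q₀² = 16 − 22 = -6.
  k = 1: m = 4, d = 6, a = ⌊(4 + 4)/6⌋ = 1; p/q = (1·4 + 1)/(1·1 + 0) = 5/1; p² − 22·q² = 25 − 22 = 3.
  k = 2: m = 2, d = 3, a = ⌊(4 + 2)/3⌋ = 2; p/q = (2·5 + 4)/(2·1 + 1) = 14/3; p² − 22·q² = 196 − 198 = -2.
  k = 3: m = 4, d = 2, a = ⌊(4 + 4)/2⌋ = 4; p/q = (4·14 + 5)/(4·3 + 1) = 61/13; p² − 22·q² = 3721 − 3718 = 3.
  k = 4: m = 4, d = 3, a = ⌊(4 + 4)/3⌋ = 2; p/q = (2·61 + 14)/(2·13 + 3) = 136/29; p² − 22·q² = 18496 − 18502 = -6.
  k = 5: m = 2, d = 6, a = ⌊(4 + 2)/6⌋ = 1; p/q = (1·136 + 61)/(1·29 + 13) = 197/42; p² − 22·q² = 38809 − 38808 = 1.
  The first convergent with p² − 22·q² = 1 gives the fundamental solution (x₁, y₁) = (197, 42).
Step 2: Apply the recurrence (x_{n+1}, y_{n+1}) = (x₁x_n + 22y₁y_n, x₁y_n + y₁x_n) repeatedly.
  From (x_1, y_1) = (197, 42): x_2 = 197·197 + 22·42·42 = 77617; y_2 = 197·42 + 42·197 = 16548.
Step 3: Verify x_2² - 22·y_2² = 6024398689 - 6024398688 = 1 (should be 1). ✓

(x_1, y_1) = (197, 42); (x_2, y_2) = (77617, 16548).


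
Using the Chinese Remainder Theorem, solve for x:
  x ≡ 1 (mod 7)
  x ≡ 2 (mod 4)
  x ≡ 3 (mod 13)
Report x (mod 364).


Moduli 7, 4, 13 are pairwise coprime; by CRT there is a unique solution modulo M = 7 · 4 · 13 = 364.
Solve pairwise, accumulating the modulus:
  Start with x ≡ 1 (mod 7).
  Combine with x ≡ 2 (mod 4): since gcd(7, 4) = 1, we get a unique residue mod 28.
    Write x = 1 + 7·t and substitute into x ≡ 2 (mod 4): 7·t ≡ 2 − 1 = 1 (mod 4).
    Reduce coefficients mod 4: 3·t ≡ 1 (mod 4).
    The inverse of 3 mod 4 is 3 (since 3·3 = 9 = 2·4 + 1), so t ≡ 3·1 = 3 ≡ 3 (mod 4).
    Then x = 1 + 7·3 = 22, valid modulo lcm(7, 4) = 28: x ≡ 22 (mod 28).
  Combine with x ≡ 3 (mod 13): since gcd(28, 13) = 1, we get a unique residue mod 364.
    Write x = 22 + 28·t and substitute into x ≡ 3 (mod 13): 28·t ≡ 3 − 22 = -19 (mod 13).
    Reduce coefficients mod 13: 2·t ≡ 7 (mod 13).
    The inverse of 2 mod 13 is 7 (since 2·7 = 14 = 1·13 + 1), so t ≡ 7·7 = 49 ≡ 10 (mod 13).
    Then x = 22 + 28·10 = 302, valid modulo lcm(28, 13) = 364: x ≡ 302 (mod 364).
Verify: 302 mod 7 = 1 ✓, 302 mod 4 = 2 ✓, 302 mod 13 = 3 ✓.

x ≡ 302 (mod 364).


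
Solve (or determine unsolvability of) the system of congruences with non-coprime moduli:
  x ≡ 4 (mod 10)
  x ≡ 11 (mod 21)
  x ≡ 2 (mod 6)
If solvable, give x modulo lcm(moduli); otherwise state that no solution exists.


Moduli 10, 21, 6 are not pairwise coprime, so CRT works modulo lcm(m_i) when all pairwise compatibility conditions hold.
Pairwise compatibility: gcd(m_i, m_j) must divide a_i - a_j for every pair.
Merge one congruence at a time:
  Start: x ≡ 4 (mod 10).
  Combine with x ≡ 11 (mod 21): gcd(10, 21) = 1; 11 - 4 = 7, which IS divisible by 1, so compatible.
    Write x = 4 + 10·t and substitute into x ≡ 11 (mod 21): 10·t ≡ 11 − 4 = 7 (mod 21).
    The inverse of 10 mod 21 is 19 (since 10·19 = 190 = 9·21 + 1), so t ≡ 19·7 = 133 ≡ 7 (mod 21).
    Then x = 4 + 10·7 = 74, valid modulo lcm(10, 21) = 210: x ≡ 74 (mod 210).
  Combine with x ≡ 2 (mod 6): gcd(210, 6) = 6; 2 - 74 = -72, which IS divisible by 6, so compatible.
    Write x = 74 + 210·t and substitute into x ≡ 2 (mod 6): 210·t ≡ 2 − 74 = -72 (mod 6).
    Divide the congruence (and modulus) by g = 6: 35·t ≡ -12 (mod 1).
    Modulo 1 every t works; take t = 0.
    Then x = 74 + 210·0 = 74, valid modulo lcm(210, 6) = 210: x ≡ 74 (mod 210).
Verify: 74 mod 10 = 4, 74 mod 21 = 11, 74 mod 6 = 2.

x ≡ 74 (mod 210).


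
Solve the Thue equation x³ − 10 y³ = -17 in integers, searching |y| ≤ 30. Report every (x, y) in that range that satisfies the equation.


The equation is x³ - 10y³ = -17. For fixed y, x³ = 10·y³ − 17, so a solution requires the RHS to be a perfect cube.
Strategy: iterate y from -30 to 30, compute RHS = 10·y³ − 17, and check whether it is a (positive or negative) perfect cube.
Check small values of y:
  y = 0: RHS = -17 is not a perfect cube.
  y = 1: RHS = -7 is not a perfect cube.
  y = -1: RHS = -27 = (-3)³ ⇒ x = -3 works.
  y = 2: RHS = 63 is not a perfect cube.
  y = -2: RHS = -97 is not a perfect cube.
  y = 3: RHS = 253 is not a perfect cube.
  y = -3: RHS = -287 is not a perfect cube.
Continuing the search up to |y| = 30 finds no further solutions beyond those listed.
Collected solutions: (-3, -1).

Solutions (with |y| ≤ 30): (-3, -1).


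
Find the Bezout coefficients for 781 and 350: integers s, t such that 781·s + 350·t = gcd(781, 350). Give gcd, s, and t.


Euclidean algorithm on (781, 350) — divide until remainder is 0:
  781 = 2 · 350 + 81
  350 = 4 · 81 + 26
  81 = 3 · 26 + 3
  26 = 8 · 3 + 2
  3 = 1 · 2 + 1
  2 = 2 · 1 + 0
gcd(781, 350) = 1.
Track Bezout coefficients alongside the remainders: start with r₀ = 781 = a·1 + b·0 (s = 1, t = 0) and r₁ = 350 = a·0 + b·1 (s = 0, t = 1); each new remainder r_{k+1} = r_{k-1} − q_k·r_k inherits s_{k+1} = s_{k-1} − q_k·s_k, t_{k+1} = t_{k-1} − q_k·t_k, so r_k = a·s_k + b·t_k at every step:
  q = 2: r = 81, s = 1 − 2·0 = 1, t = 0 − 2·1 = -2  (check: 781·1 + 350·(-2) = 81)
  q = 4: r = 26, s = 0 − 4·1 = -4, t = 1 − 4·(-2) = 9  (check: 781·(-4) + 350·9 = 26)
  q = 3: r = 3, s = 1 − 3·(-4) = 13, t = -2 − 3·9 = -29  (check: 781·13 + 350·(-29) = 3)
  q = 8: r = 2, s = -4 − 8·13 = -108, t = 9 − 8·(-29) = 241  (check: 781·(-108) + 350·241 = 2)
  q = 1: r = 1, s = 13 − 1·(-108) = 121, t = -29 − 1·241 = -270  (check: 781·121 + 350·(-270) = 1)
The row with r = 1 (the gcd) gives the Bezout coefficients s = 121, t = -270.
Result: 781 · (121) + 350 · (-270) = 1.

gcd(781, 350) = 1; s = 121, t = -270 (check: 781·121 + 350·(-270) = 1).


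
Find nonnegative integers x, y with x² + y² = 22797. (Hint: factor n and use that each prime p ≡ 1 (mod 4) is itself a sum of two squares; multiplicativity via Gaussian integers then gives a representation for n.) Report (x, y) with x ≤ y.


Step 1: Factor n = 22797 = 3^2 · 17 · 149.
Step 2: Check the mod-4 condition on each prime factor: 3 ≡ 3 (mod 4), exponent 2 (must be even); 17 ≡ 1 (mod 4), exponent 1; 149 ≡ 1 (mod 4), exponent 1.
All primes ≡ 3 (mod 4) appear to even exponent (or don't appear), so by the two-squares theorem n IS expressible as a sum of two squares.
Step 3: Build a representation. Group n = k² · m with k = 3 and m = 17 · 149 = 2533 (a product of primes ≡ 1 (mod 4)); a representation of m scales to one of n via (k·x)² + (k·y)² = k²(x² + y²). Each prime p ≡ 1 (mod 4) is itself a sum of two squares; find a² by testing p − a² for a perfect square:
  17: 17 − 1² = 16 = 4² ⇒ 17 = 1² + 4².
  149: 149 − 1² = 148, 149 − 2² = 145, 149 − 3² = 140, 149 − 4² = 133, 149 − 5² = 124, 149 − 6² = 113, 149 − 7² = 100 = 10² ⇒ 149 = 7² + 10².
  Combine using the Brahmagupta–Fibonacci identity (a² + b²)(c² + d²) = (ac − bd)² + (ad + bc)² = (ac + bd)² + (ad − bc)²:
  17 · 149 = 2533: from (1² + 4²)(7² + 10²), take (1·7 − 4·10, 1·10 + 4·7) = (7 − 40, 10 + 28) = (-33, 38); dropping signs (only squares matter) gives (33, 38); check 33² + 38² = 1089 + 1444 = 2533 ✓.
  Scale by k = 3: (3·33, 3·38) = (99, 114).
Step 4: Order so x ≤ y and verify: 99² + 114² = 9801 + 12996 = 22797 = n. ✓

n = 22797 = 99² + 114² (one valid representation with x ≤ y).


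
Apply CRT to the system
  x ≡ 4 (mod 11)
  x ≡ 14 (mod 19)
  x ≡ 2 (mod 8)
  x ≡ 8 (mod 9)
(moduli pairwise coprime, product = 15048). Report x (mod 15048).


Product of moduli M = 11 · 19 · 8 · 9 = 15048.
Merge one congruence at a time:
  Start: x ≡ 4 (mod 11).
  Combine with x ≡ 14 (mod 19); new modulus lcm = 209.
    Write x = 4 + 11·t and substitute into x ≡ 14 (mod 19): 11·t ≡ 14 − 4 = 10 (mod 19).
    The inverse of 11 mod 19 is 7 (since 11·7 = 77 = 4·19 + 1), so t ≡ 7·10 = 70 ≡ 13 (mod 19).
    Then x = 4 + 11·13 = 147, valid modulo lcm(11, 19) = 209: x ≡ 147 (mod 209).
  Combine with x ≡ 2 (mod 8); new modulus lcm = 1672.
    Write x = 147 + 209·t and substitute into x ≡ 2 (mod 8): 209·t ≡ 2 − 147 = -145 (mod 8).
    Reduce coefficients mod 8: 1·t ≡ 7 (mod 8).
    So t ≡ 7 (mod 8).
    Then x = 147 + 209·7 = 1610, valid modulo lcm(209, 8) = 1672: x ≡ 1610 (mod 1672).
  Combine with x ≡ 8 (mod 9); new modulus lcm = 15048.
    Write x = 1610 + 1672·t and substitute into x ≡ 8 (mod 9): 1672·t ≡ 8 − 1610 = -1602 (mod 9).
    Reduce coefficients mod 9: 7·t ≡ 0 (mod 9).
    The inverse of 7 mod 9 is 4 (since 7·4 = 28 = 3·9 + 1), so t ≡ 4·0 = 0 ≡ 0 (mod 9).
    Then x = 1610 + 1672·0 = 1610, valid modulo lcm(1672, 9) = 15048: x ≡ 1610 (mod 15048).
Verify against each original: 1610 mod 11 = 4, 1610 mod 19 = 14, 1610 mod 8 = 2, 1610 mod 9 = 8.

x ≡ 1610 (mod 15048).


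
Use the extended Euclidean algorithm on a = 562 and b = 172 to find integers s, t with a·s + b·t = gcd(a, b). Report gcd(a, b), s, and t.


Euclidean algorithm on (562, 172) — divide until remainder is 0:
  562 = 3 · 172 + 46
  172 = 3 · 46 + 34
  46 = 1 · 34 + 12
  34 = 2 · 12 + 10
  12 = 1 · 10 + 2
  10 = 5 · 2 + 0
gcd(562, 172) = 2.
Track Bezout coefficients alongside the remainders: start with r₀ = 562 = a·1 + b·0 (s = 1, t = 0) and r₁ = 172 = a·0 + b·1 (s = 0, t = 1); each new remainder r_{k+1} = r_{k-1} − q_k·r_k inherits s_{k+1} = s_{k-1} − q_k·s_k, t_{k+1} = t_{k-1} − q_k·t_k, so r_k = a·s_k + b·t_k at every step:
  q = 3: r = 46, s = 1 − 3·0 = 1, t = 0 − 3·1 = -3  (check: 562·1 + 172·(-3) = 46)
  q = 3: r = 34, s = 0 − 3·1 = -3, t = 1 − 3·(-3) = 10  (check: 562·(-3) + 172·10 = 34)
  q = 1: r = 12, s = 1 − 1·(-3) = 4, t = -3 − 1·10 = -13  (check: 562·4 + 172·(-13) = 12)
  q = 2: r = 10, s = -3 − 2·4 = -11, t = 10 − 2·(-13) = 36  (check: 562·(-11) + 172·36 = 10)
  q = 1: r = 2, s = 4 − 1·(-11) = 15, t = -13 − 1·36 = -49  (check: 562·15 + 172·(-49) = 2)
The row with r = 2 (the gcd) gives the Bezout coefficients s = 15, t = -49.
Result: 562 · (15) + 172 · (-49) = 2.

gcd(562, 172) = 2; s = 15, t = -49 (check: 562·15 + 172·(-49) = 2).


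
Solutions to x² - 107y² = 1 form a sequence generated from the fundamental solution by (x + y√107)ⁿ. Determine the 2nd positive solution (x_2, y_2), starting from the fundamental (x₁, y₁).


Step 1: Find the fundamental solution (x₁, y₁) of x² - 107y² = 1.
  Expand √107 as a continued fraction. a₀ = ⌊√107⌋ = 10; iterate m_{k+1} = d_k·a_k − m_k, d_{k+1} = (107 − m_{k+1}²)/d_k, a_{k+1} = ⌊(a₀ + m_{k+1})/d_{k+1}⌋ (starting m₀ = 0, d₀ = 1), with convergents p_k = a_k·p_{k-1} + p_{k-2}, q_k = a_k·q_{k-1} + q_{k-2} (p₋₁ = 1, q₋₁ = 0):
  k = 0: a₀ = 10; p₀/q₀ = 10/1; p₀² − 107·q₀² = 100 − 107 = -7.
  k = 1: m = 10, d = 7, a = ⌊(10 + 10)/7⌋ = 2; p/q = (2·10 + 1)/(2·1 + 0) = 21/2; p² − 107·q² = 441 − 428 = 13.
  k = 2: m = 4, d = 13, a = ⌊(10 + 4)/13⌋ = 1; p/q = (1·21 + 10)/(1·2 + 1) = 31/3; p² − 107·q² = 961 − 963 = -2.
  k = 3: m = 9, d = 2, a = ⌊(10 + 9)/2⌋ = 9; p/q = (9·31 + 21)/(9·3 + 2) = 300/29; p² − 107·q² = 90000 − 89987 = 13.
  k = 4: m = 9, d = 13, a = ⌊(10 + 9)/13⌋ = 1; p/q = (1·300 + 31)/(1·29 + 3) = 331/32; p² − 107·q² = 109561 − 109568 = -7.
  k = 5: m = 4, d = 7, a = ⌊(10 + 4)/7⌋ = 2; p/q = (2·331 + 300)/(2·32 + 29) = 962/93; p² − 107·q² = 925444 − 925443 = 1.
  The first convergent with p² − 107·q² = 1 gives the fundamental solution (x₁, y₁) = (962, 93).
Step 2: Apply the recurrence (x_{n+1}, y_{n+1}) = (x₁x_n + 107y₁y_n, x₁y_n + y₁x_n) repeatedly.
  From (x_1, y_1) = (962, 93): x_2 = 962·962 + 107·93·93 = 1850887; y_2 = 962·93 + 93·962 = 178932.
Step 3: Verify x_2² - 107·y_2² = 3425782686769 - 3425782686768 = 1 (should be 1). ✓

(x_1, y_1) = (962, 93); (x_2, y_2) = (1850887, 178932).


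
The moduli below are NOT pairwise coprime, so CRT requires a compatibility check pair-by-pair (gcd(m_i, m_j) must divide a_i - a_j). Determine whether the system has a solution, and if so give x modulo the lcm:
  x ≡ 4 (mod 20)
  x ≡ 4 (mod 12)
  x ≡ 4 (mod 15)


Moduli 20, 12, 15 are not pairwise coprime, so CRT works modulo lcm(m_i) when all pairwise compatibility conditions hold.
Pairwise compatibility: gcd(m_i, m_j) must divide a_i - a_j for every pair.
Merge one congruence at a time:
  Start: x ≡ 4 (mod 20).
  Combine with x ≡ 4 (mod 12): gcd(20, 12) = 4; 4 - 4 = 0, which IS divisible by 4, so compatible.
    Write x = 4 + 20·t and substitute into x ≡ 4 (mod 12): 20·t ≡ 4 − 4 = 0 (mod 12).
    Divide the congruence (and modulus) by g = 4: 5·t ≡ 0 (mod 3).
    Reduce coefficients mod 3: 2·t ≡ 0 (mod 3).
    The inverse of 2 mod 3 is 2 (since 2·2 = 4 = 1·3 + 1), so t ≡ 2·0 = 0 ≡ 0 (mod 3).
    Then x = 4 + 20·0 = 4, valid modulo lcm(20, 12) = 60: x ≡ 4 (mod 60).
  Combine with x ≡ 4 (mod 15): gcd(60, 15) = 15; 4 - 4 = 0, which IS divisible by 15, so compatible.
    Write x = 4 + 60·t and substitute into x ≡ 4 (mod 15): 60·t ≡ 4 − 4 = 0 (mod 15).
    Divide the congruence (and modulus) by g = 15: 4·t ≡ 0 (mod 1).
    Modulo 1 every t works; take t = 0.
    Then x = 4 + 60·0 = 4, valid modulo lcm(60, 15) = 60: x ≡ 4 (mod 60).
Verify: 4 mod 20 = 4, 4 mod 12 = 4, 4 mod 15 = 4.

x ≡ 4 (mod 60).


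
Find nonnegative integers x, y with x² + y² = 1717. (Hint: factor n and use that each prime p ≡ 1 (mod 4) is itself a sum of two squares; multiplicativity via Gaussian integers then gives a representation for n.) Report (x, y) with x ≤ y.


Step 1: Factor n = 1717 = 17 · 101.
Step 2: Check the mod-4 condition on each prime factor: 17 ≡ 1 (mod 4), exponent 1; 101 ≡ 1 (mod 4), exponent 1.
All primes ≡ 3 (mod 4) appear to even exponent (or don't appear), so by the two-squares theorem n IS expressible as a sum of two squares.
Step 3: Build a representation. Here n = 17 · 101 is a product of primes ≡ 1 (mod 4). Each prime p ≡ 1 (mod 4) is itself a sum of two squares; find a² by testing p − a² for a perfect square:
  17: 17 − 1² = 16 = 4² ⇒ 17 = 1² + 4².
  101: 101 − 1² = 100 = 10² ⇒ 101 = 1² + 10².
  Combine using the Brahmagupta–Fibonacci identity (a² + b²)(c² + d²) = (ac − bd)² + (ad + bc)² = (ac + bd)² + (ad − bc)²:
  17 · 101 = 1717: from (1² + 4²)(1² + 10²), take (1·1 − 4·10, 1·10 + 4·1) = (1 − 40, 10 + 4) = (-39, 14); dropping signs (only squares matter) gives (39, 14); check 39² + 14² = 1521 + 196 = 1717 ✓.
Step 4: Order so x ≤ y and verify: 14² + 39² = 196 + 1521 = 1717 = n. ✓

n = 1717 = 14² + 39² (one valid representation with x ≤ y).


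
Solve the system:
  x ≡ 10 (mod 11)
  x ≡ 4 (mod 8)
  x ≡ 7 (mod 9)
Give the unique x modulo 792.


Moduli 11, 8, 9 are pairwise coprime; by CRT there is a unique solution modulo M = 11 · 8 · 9 = 792.
Solve pairwise, accumulating the modulus:
  Start with x ≡ 10 (mod 11).
  Combine with x ≡ 4 (mod 8): since gcd(11, 8) = 1, we get a unique residue mod 88.
    Write x = 10 + 11·t and substitute into x ≡ 4 (mod 8): 11·t ≡ 4 − 10 = -6 (mod 8).
    Reduce coefficients mod 8: 3·t ≡ 2 (mod 8).
    The inverse of 3 mod 8 is 3 (since 3·3 = 9 = 1·8 + 1), so t ≡ 3·2 = 6 ≡ 6 (mod 8).
    Then x = 10 + 11·6 = 76, valid modulo lcm(11, 8) = 88: x ≡ 76 (mod 88).
  Combine with x ≡ 7 (mod 9): since gcd(88, 9) = 1, we get a unique residue mod 792.
    Write x = 76 + 88·t and substitute into x ≡ 7 (mod 9): 88·t ≡ 7 − 76 = -69 (mod 9).
    Reduce coefficients mod 9: 7·t ≡ 3 (mod 9).
    The inverse of 7 mod 9 is 4 (since 7·4 = 28 = 3·9 + 1), so t ≡ 4·3 = 12 ≡ 3 (mod 9).
    Then x = 76 + 88·3 = 340, valid modulo lcm(88, 9) = 792: x ≡ 340 (mod 792).
Verify: 340 mod 11 = 10 ✓, 340 mod 8 = 4 ✓, 340 mod 9 = 7 ✓.

x ≡ 340 (mod 792).


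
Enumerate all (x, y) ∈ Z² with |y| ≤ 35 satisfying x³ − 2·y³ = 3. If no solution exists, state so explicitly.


The equation is x³ - 2y³ = 3. For fixed y, x³ = 2·y³ + 3, so a solution requires the RHS to be a perfect cube.
Strategy: iterate y from -35 to 35, compute RHS = 2·y³ + 3, and check whether it is a (positive or negative) perfect cube.
Check small values of y:
  y = 0: RHS = 3 is not a perfect cube.
  y = 1: RHS = 5 is not a perfect cube.
  y = -1: RHS = 1 = (1)³ ⇒ x = 1 works.
  y = 2: RHS = 19 is not a perfect cube.
  y = -2: RHS = -13 is not a perfect cube.
  y = 3: RHS = 57 is not a perfect cube.
  y = -3: RHS = -51 is not a perfect cube.
Continuing, at y = -4: RHS = -125 = (-5)³ ⇒ x = -5 works.
Searching the remaining y in |y| ≤ 35 finds no further solutions.
Collected solutions: (1, -1), (-5, -4).

Solutions (with |y| ≤ 35): (1, -1), (-5, -4).


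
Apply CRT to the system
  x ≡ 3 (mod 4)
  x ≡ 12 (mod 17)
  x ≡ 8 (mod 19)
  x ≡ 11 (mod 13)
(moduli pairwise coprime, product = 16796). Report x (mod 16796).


Product of moduli M = 4 · 17 · 19 · 13 = 16796.
Merge one congruence at a time:
  Start: x ≡ 3 (mod 4).
  Combine with x ≡ 12 (mod 17); new modulus lcm = 68.
    Write x = 3 + 4·t and substitute into x ≡ 12 (mod 17): 4·t ≡ 12 − 3 = 9 (mod 17).
    The inverse of 4 mod 17 is 13 (since 4·13 = 52 = 3·17 + 1), so t ≡ 13·9 = 117 ≡ 15 (mod 17).
    Then x = 3 + 4·15 = 63, valid modulo lcm(4, 17) = 68: x ≡ 63 (mod 68).
  Combine with x ≡ 8 (mod 19); new modulus lcm = 1292.
    Write x = 63 + 68·t and substitute into x ≡ 8 (mod 19): 68·t ≡ 8 − 63 = -55 (mod 19).
    Reduce coefficients mod 19: 11·t ≡ 2 (mod 19).
    The inverse of 11 mod 19 is 7 (since 11·7 = 77 = 4·19 + 1), so t ≡ 7·2 = 14 ≡ 14 (mod 19).
    Then x = 63 + 68·14 = 1015, valid modulo lcm(68, 19) = 1292: x ≡ 1015 (mod 1292).
  Combine with x ≡ 11 (mod 13); new modulus lcm = 16796.
    Write x = 1015 + 1292·t and substitute into x ≡ 11 (mod 13): 1292·t ≡ 11 − 1015 = -1004 (mod 13).
    Reduce coefficients mod 13: 5·t ≡ 10 (mod 13).
    The inverse of 5 mod 13 is 8 (since 5·8 = 40 = 3·13 + 1), so t ≡ 8·10 = 80 ≡ 2 (mod 13).
    Then x = 1015 + 1292·2 = 3599, valid modulo lcm(1292, 13) = 16796: x ≡ 3599 (mod 16796).
Verify against each original: 3599 mod 4 = 3, 3599 mod 17 = 12, 3599 mod 19 = 8, 3599 mod 13 = 11.

x ≡ 3599 (mod 16796).
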